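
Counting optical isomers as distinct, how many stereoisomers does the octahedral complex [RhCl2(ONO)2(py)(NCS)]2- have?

8

In an octahedral complex each vertex has one trans partner and four cis neighbours.
The distinct arrangements are (6 in all): Cl trans, ONO cis; Cl trans, ONO trans; Cl cis, ONO cis (3 arrangements, 2 chiral); Cl cis, ONO trans.
Of these, 2 lack any improper symmetry element and so occur as enantiomeric pairs, giving 6 + 2 = 8 stereoisomers in total.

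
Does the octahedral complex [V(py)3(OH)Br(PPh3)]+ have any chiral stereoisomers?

The six octahedral sites form three mutually perpendicular trans pairs.
There are 4 geometric isomers: py mer (3 arrangements); py fac (chiral).
One of these lacks any improper symmetry element and so occurs as an enantiomeric pair, giving 4 + 1 = 5 stereoisomers in total.

yes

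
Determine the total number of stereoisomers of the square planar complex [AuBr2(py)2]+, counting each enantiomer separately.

A square has two trans pairs of vertices; adjacent vertices are cis.
The distinct arrangements are (2 in all): Br cis; Br trans.
Each arrangement has an internal mirror plane or centre of symmetry, so none is chiral.

2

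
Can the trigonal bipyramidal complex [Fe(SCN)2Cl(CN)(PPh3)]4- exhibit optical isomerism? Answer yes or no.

A trigonal bipyramid has two axial and three equatorial sites, which are chemically inequivalent.
Exhaustive case analysis gives 7 geometric isomers.
Of these, 3 lack any improper symmetry element and so occur as enantiomeric pairs, giving 7 + 3 = 10 stereoisomers in total.

yes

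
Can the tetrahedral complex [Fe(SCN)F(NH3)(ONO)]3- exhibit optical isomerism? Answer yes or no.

In a tetrahedral complex all four positions are equivalent and every pair of ligands is adjacent — there is no cis/trans distinction.
Only one geometric arrangement is possible; it has no improper symmetry element, so it exists as a pair of enantiomers (2 stereoisomers).

yes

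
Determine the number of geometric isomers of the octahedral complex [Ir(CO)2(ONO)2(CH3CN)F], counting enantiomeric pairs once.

6

The six octahedral sites form three mutually perpendicular trans pairs.
Systematic placement gives 6 geometric isomers: CO cis, ONO trans; CO cis, ONO cis (3 arrangements, 2 chiral); CO trans, ONO trans; CO trans, ONO cis.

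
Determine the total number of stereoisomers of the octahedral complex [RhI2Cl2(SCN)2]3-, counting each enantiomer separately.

6

An octahedron has six vertices in three trans pairs; every non-trans pair is cis.
Working through the distinct placements yields 5 geometric isomers: I trans, Cl trans, SCN trans; I cis, Cl trans, SCN cis; I cis, Cl cis, SCN trans; I cis, Cl cis, SCN cis (chiral); I trans, Cl cis, SCN cis.
One of these lacks any improper symmetry element and so occurs as an enantiomeric pair, giving 5 + 1 = 6 stereoisomers in total.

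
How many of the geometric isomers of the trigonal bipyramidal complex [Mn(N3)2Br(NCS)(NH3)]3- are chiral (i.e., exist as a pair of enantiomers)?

3

In a trigonal bipyramid the two axial positions differ from the three equatorial ones.
Exhaustive case analysis gives 7 geometric isomers.
Of these, 3 lack any improper symmetry element and so occur as enantiomeric pairs, giving 7 + 3 = 10 stereoisomers in total.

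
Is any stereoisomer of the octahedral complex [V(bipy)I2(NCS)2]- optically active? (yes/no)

The six octahedral sites form three mutually perpendicular trans pairs.
Each bipy is bidentate and must span two cis positions.
The distinct arrangements are (3 in all): I trans, NCS cis; I cis, NCS cis (chiral); I cis, NCS trans.
One of these lacks any improper symmetry element and so occurs as an enantiomeric pair, giving 3 + 1 = 4 stereoisomers in total.

yes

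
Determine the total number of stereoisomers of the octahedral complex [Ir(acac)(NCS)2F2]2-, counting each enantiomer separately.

An octahedron has six vertices in three trans pairs; every non-trans pair is cis.
Each acac is bidentate and must span two cis positions.
There are 3 geometric isomers: NCS cis, F trans; NCS cis, F cis (chiral); NCS trans, F cis.
One of these lacks any improper symmetry element and so occurs as an enantiomeric pair, giving 3 + 1 = 4 stereoisomers in total.

4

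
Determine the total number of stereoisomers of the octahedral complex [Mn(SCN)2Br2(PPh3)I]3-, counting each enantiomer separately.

8

An octahedron has six vertices in three trans pairs; every non-trans pair is cis.
Working through the distinct placements yields 6 geometric isomers: SCN trans, Br trans; SCN cis, Br trans; SCN trans, Br cis; SCN cis, Br cis (3 arrangements, 2 chiral).
Of these, 2 lack any improper symmetry element and so occur as enantiomeric pairs, giving 6 + 2 = 8 stereoisomers in total.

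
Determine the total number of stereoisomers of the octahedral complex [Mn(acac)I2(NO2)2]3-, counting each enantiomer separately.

An octahedron has six vertices in three trans pairs; every non-trans pair is cis.
Each acac is bidentate and must span two cis positions.
Working through the distinct placements yields 3 geometric isomers: I trans, NO2 cis; I cis, NO2 cis (chiral); I cis, NO2 trans.
One of these lacks any improper symmetry element and so occurs as an enantiomeric pair, giving 3 + 1 = 4 stereoisomers in total.

4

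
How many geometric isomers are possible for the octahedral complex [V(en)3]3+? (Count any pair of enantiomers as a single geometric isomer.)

1

An octahedron has six vertices in three trans pairs; every non-trans pair is cis.
Each en is bidentate and must span two cis positions.
Only one geometric arrangement is possible; it has no improper symmetry element, so it exists as a pair of enantiomers (2 stereoisomers).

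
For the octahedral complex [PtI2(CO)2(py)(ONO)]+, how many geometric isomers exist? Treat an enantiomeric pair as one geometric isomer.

6

In an octahedral complex each vertex has one trans partner and four cis neighbours.
Working through the distinct placements yields 6 geometric isomers: I trans, CO trans; I cis, CO trans; I cis, CO cis (3 arrangements, 2 chiral); I trans, CO cis.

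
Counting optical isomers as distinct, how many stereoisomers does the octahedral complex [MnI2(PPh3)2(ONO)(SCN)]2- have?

In an octahedral complex each vertex has one trans partner and four cis neighbours.
There are 6 geometric isomers: I trans, PPh3 cis; I trans, PPh3 trans; I cis, PPh3 cis (3 arrangements, 2 chiral); I cis, PPh3 trans.
Of these, 2 lack any improper symmetry element and so occur as enantiomeric pairs, giving 6 + 2 = 8 stereoisomers in total.

8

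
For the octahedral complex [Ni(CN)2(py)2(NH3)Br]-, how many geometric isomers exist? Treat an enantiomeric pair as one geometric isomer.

6

Working through the distinct placements yields 6 geometric isomers: CN cis, py trans; CN cis, py cis (3 arrangements, 2 chiral); CN trans, py trans; CN trans, py cis.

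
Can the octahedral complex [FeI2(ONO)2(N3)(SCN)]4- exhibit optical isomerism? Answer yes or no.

Systematic placement gives 6 geometric isomers: I trans, ONO cis; I trans, ONO trans; I cis, ONO cis (3 arrangements, 2 chiral); I cis, ONO trans.
Of these, 2 lack any improper symmetry element and so occur as enantiomeric pairs, giving 6 + 2 = 8 stereoisomers in total.

yes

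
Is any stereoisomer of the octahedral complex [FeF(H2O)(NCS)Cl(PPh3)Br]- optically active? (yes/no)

An octahedron has six vertices in three trans pairs; every non-trans pair is cis.
Exhaustive case analysis gives 15 geometric isomers.
Of these, 15 lack any improper symmetry element and so occur as enantiomeric pairs, giving 15 + 15 = 30 stereoisomers in total.

yes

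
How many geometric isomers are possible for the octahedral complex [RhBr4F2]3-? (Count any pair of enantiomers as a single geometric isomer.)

2

An octahedron has six vertices in three trans pairs; every non-trans pair is cis.
Systematic placement gives 2 geometric isomers: F trans; F cis.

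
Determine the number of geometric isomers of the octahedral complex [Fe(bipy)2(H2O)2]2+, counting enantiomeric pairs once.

The six octahedral sites form three mutually perpendicular trans pairs.
Each bipy is bidentate and must span two cis positions.
Working through the distinct placements yields 2 geometric isomers: H2O trans; H2O cis (chiral).

2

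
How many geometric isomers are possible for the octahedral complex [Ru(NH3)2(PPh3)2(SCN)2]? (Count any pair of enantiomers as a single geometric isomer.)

The six octahedral sites form three mutually perpendicular trans pairs.
Systematic placement gives 5 geometric isomers: NH3 trans, PPh3 trans, SCN trans; NH3 trans, PPh3 cis, SCN cis; NH3 cis, PPh3 cis, SCN trans; NH3 cis, PPh3 cis, SCN cis (chiral); NH3 cis, PPh3 trans, SCN cis.

5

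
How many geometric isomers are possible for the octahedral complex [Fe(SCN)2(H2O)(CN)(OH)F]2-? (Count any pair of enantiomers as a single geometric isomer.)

9

An octahedron has six vertices in three trans pairs; every non-trans pair is cis.
Systematic enumeration (placing each ligand type in turn and discarding arrangements equivalent by rotation or reflection) gives 9 geometric isomers.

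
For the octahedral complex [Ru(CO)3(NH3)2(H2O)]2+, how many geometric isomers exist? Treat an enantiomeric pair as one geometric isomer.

3

Systematic placement gives 3 geometric isomers: CO mer, NH3 trans; CO mer, NH3 cis; CO fac, NH3 cis.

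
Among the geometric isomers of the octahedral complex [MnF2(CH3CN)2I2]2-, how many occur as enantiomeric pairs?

1

An octahedron has six vertices in three trans pairs; every non-trans pair is cis.
There are 5 geometric isomers: F trans, CH3CN trans, I trans; F cis, CH3CN trans, I cis; F cis, CH3CN cis, I trans; F cis, CH3CN cis, I cis (chiral); F trans, CH3CN cis, I cis.
One of these lacks any improper symmetry element and so occurs as an enantiomeric pair, giving 5 + 1 = 6 stereoisomers in total.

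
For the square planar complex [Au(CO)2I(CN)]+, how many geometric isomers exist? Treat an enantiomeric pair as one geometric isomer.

2

In a square planar complex each vertex has one trans partner and two cis neighbours.
There are 2 geometric isomers: CO cis; CO trans.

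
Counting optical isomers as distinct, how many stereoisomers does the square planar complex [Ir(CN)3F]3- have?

1

A square has two trans pairs of vertices; adjacent vertices are cis.
Only one geometric arrangement is possible.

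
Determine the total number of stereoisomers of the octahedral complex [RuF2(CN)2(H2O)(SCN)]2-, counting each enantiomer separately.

8

The six octahedral sites form three mutually perpendicular trans pairs.
Working through the distinct placements yields 6 geometric isomers: F trans, CN trans; F cis, CN trans; F cis, CN cis (3 arrangements, 2 chiral); F trans, CN cis.
Of these, 2 lack any improper symmetry element and so occur as enantiomeric pairs, giving 6 + 2 = 8 stereoisomers in total.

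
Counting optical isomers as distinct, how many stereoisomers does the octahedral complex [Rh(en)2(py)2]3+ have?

3

The six octahedral sites form three mutually perpendicular trans pairs.
Each en is bidentate and must span two cis positions.
Systematic placement gives 2 geometric isomers: py trans; py cis (chiral).
One of these lacks any improper symmetry element and so occurs as an enantiomeric pair, giving 2 + 1 = 3 stereoisomers in total.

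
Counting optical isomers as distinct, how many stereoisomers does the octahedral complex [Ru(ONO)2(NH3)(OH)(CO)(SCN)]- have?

Systematic enumeration (placing each ligand type in turn and discarding arrangements equivalent by rotation or reflection) gives 9 geometric isomers.
Of these, 6 lack any improper symmetry element and so occur as enantiomeric pairs, giving 9 + 6 = 15 stereoisomers in total.

15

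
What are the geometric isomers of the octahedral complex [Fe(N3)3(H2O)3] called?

fac and mer

Working through the distinct placements yields 2 geometric isomers: N3 mer; N3 fac.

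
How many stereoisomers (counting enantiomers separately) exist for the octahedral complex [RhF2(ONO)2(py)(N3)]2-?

8

There are 6 geometric isomers: F trans, ONO cis; F trans, ONO trans; F cis, ONO cis (3 arrangements, 2 chiral); F cis, ONO trans.
Of these, 2 lack any improper symmetry element and so occur as enantiomeric pairs, giving 6 + 2 = 8 stereoisomers in total.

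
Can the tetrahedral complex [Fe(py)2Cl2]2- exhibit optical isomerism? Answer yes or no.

All four vertices of a tetrahedron are equivalent and mutually adjacent, so cis/trans isomerism cannot arise.
Only one geometric arrangement is possible.

no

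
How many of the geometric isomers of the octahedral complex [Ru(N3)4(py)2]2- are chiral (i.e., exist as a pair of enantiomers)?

In an octahedral complex each vertex has one trans partner and four cis neighbours.
There are 2 geometric isomers: py trans; py cis.
Each arrangement has an internal mirror plane or centre of symmetry, so none is chiral.

0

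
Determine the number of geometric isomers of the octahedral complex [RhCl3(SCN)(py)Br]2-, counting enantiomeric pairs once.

An octahedron has six vertices in three trans pairs; every non-trans pair is cis.
There are 4 geometric isomers: Cl mer (3 arrangements); Cl fac (chiral).

4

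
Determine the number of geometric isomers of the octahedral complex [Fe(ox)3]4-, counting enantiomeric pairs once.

1

The six octahedral sites form three mutually perpendicular trans pairs.
Each ox is bidentate and must span two cis positions.
Only one geometric arrangement is possible; it has no improper symmetry element, so it exists as a pair of enantiomers (2 stereoisomers).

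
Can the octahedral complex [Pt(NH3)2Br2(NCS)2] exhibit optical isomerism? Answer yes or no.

An octahedron has six vertices in three trans pairs; every non-trans pair is cis.
There are 5 geometric isomers: NH3 trans, Br trans, NCS trans; NH3 cis, Br trans, NCS cis; NH3 trans, Br cis, NCS cis; NH3 cis, Br cis, NCS cis (chiral); NH3 cis, Br cis, NCS trans.
One of these lacks any improper symmetry element and so occurs as an enantiomeric pair, giving 5 + 1 = 6 stereoisomers in total.

yes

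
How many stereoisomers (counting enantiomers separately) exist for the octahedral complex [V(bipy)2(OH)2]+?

An octahedron has six vertices in three trans pairs; every non-trans pair is cis.
Each bipy is bidentate and must span two cis positions.
There are 2 geometric isomers: OH trans; OH cis (chiral).
One of these lacks any improper symmetry element and so occurs as an enantiomeric pair, giving 2 + 1 = 3 stereoisomers in total.

3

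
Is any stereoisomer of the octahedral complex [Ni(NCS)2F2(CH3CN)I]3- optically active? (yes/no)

yes

Working through the distinct placements yields 6 geometric isomers: NCS trans, F cis; NCS cis, F cis (3 arrangements, 2 chiral); NCS trans, F trans; NCS cis, F trans.
Of these, 2 lack any improper symmetry element and so occur as enantiomeric pairs, giving 6 + 2 = 8 stereoisomers in total.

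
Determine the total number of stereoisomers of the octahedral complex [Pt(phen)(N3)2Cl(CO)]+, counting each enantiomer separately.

An octahedron has six vertices in three trans pairs; every non-trans pair is cis.
Each phen is bidentate and must span two cis positions.
Systematic placement gives 4 geometric isomers: N3 cis (3 arrangements, 2 chiral); N3 trans.
Of these, 2 lack any improper symmetry element and so occur as enantiomeric pairs, giving 4 + 2 = 6 stereoisomers in total.

6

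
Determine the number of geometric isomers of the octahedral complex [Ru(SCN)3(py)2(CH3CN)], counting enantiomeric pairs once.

An octahedron has six vertices in three trans pairs; every non-trans pair is cis.
There are 3 geometric isomers: SCN mer, py trans; SCN fac, py cis; SCN mer, py cis.

3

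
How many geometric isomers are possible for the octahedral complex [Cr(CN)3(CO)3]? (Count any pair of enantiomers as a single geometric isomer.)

2

The six octahedral sites form three mutually perpendicular trans pairs.
Systematic placement gives 2 geometric isomers: CN mer; CN fac.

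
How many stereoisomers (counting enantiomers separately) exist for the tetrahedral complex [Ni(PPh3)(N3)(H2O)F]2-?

2

All four vertices of a tetrahedron are equivalent and mutually adjacent, so cis/trans isomerism cannot arise.
Only one geometric arrangement is possible; it has no improper symmetry element, so it exists as a pair of enantiomers (2 stereoisomers).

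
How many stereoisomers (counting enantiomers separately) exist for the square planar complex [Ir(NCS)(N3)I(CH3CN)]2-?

A square has two trans pairs of vertices; adjacent vertices are cis.
Working through the distinct placements yields 3 geometric isomers: (CH3CN/N3 trans, I/NCS trans); (CH3CN/NCS trans, I/N3 trans); (CH3CN/I trans, N3/NCS trans).
Each arrangement has an internal mirror plane or centre of symmetry, so none is chiral.

3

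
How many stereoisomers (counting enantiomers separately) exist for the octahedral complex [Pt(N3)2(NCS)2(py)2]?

6

In an octahedral complex each vertex has one trans partner and four cis neighbours.
Working through the distinct placements yields 5 geometric isomers: N3 trans, NCS trans, py trans; N3 trans, NCS cis, py cis; N3 cis, NCS cis, py trans; N3 cis, NCS cis, py cis (chiral); N3 cis, NCS trans, py cis.
One of these lacks any improper symmetry element and so occurs as an enantiomeric pair, giving 5 + 1 = 6 stereoisomers in total.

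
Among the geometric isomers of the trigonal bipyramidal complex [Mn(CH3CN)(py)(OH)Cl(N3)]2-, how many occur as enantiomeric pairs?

10

A trigonal bipyramid has two axial and three equatorial sites, which are chemically inequivalent.
Systematic enumeration (placing each ligand type in turn and discarding arrangements equivalent by rotation or reflection) gives 10 geometric isomers.
Of these, 10 lack any improper symmetry element and so occur as enantiomeric pairs, giving 10 + 10 = 20 stereoisomers in total.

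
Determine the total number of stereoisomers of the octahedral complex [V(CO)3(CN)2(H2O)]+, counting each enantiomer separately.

The six octahedral sites form three mutually perpendicular trans pairs.
There are 3 geometric isomers: CO mer, CN trans; CO fac, CN cis; CO mer, CN cis.
Each arrangement has an internal mirror plane or centre of symmetry, so none is chiral.

3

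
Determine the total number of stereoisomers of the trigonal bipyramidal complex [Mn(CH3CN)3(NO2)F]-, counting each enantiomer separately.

4

A trigonal bipyramid has two axial and three equatorial sites, which are chemically inequivalent.
Systematic placement gives 4 geometric isomers: NO2 equatorial, F equatorial; NO2 equatorial, F axial; NO2 axial, F equatorial; NO2 axial, F axial.
Each arrangement has an internal mirror plane or centre of symmetry, so none is chiral.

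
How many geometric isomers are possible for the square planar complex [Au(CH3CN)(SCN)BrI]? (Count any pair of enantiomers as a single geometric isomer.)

3

In a square planar complex each vertex has one trans partner and two cis neighbours.
There are 3 geometric isomers: (Br/I trans, CH3CN/SCN trans); (Br/SCN trans, CH3CN/I trans); (Br/CH3CN trans, I/SCN trans).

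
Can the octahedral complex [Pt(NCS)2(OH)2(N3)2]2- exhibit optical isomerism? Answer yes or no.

yes

An octahedron has six vertices in three trans pairs; every non-trans pair is cis.
The distinct arrangements are (5 in all): NCS trans, OH trans, N3 trans; NCS cis, OH cis, N3 trans; NCS cis, OH trans, N3 cis; NCS cis, OH cis, N3 cis (chiral); NCS trans, OH cis, N3 cis.
One of these lacks any improper symmetry element and so occurs as an enantiomeric pair, giving 5 + 1 = 6 stereoisomers in total.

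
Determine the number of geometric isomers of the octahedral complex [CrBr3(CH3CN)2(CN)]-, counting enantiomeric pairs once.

An octahedron has six vertices in three trans pairs; every non-trans pair is cis.
Systematic placement gives 3 geometric isomers: Br mer, CH3CN cis; Br mer, CH3CN trans; Br fac, CH3CN cis.

3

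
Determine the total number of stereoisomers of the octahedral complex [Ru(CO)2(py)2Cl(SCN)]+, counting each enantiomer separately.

8

An octahedron has six vertices in three trans pairs; every non-trans pair is cis.
Working through the distinct placements yields 6 geometric isomers: CO trans, py trans; CO trans, py cis; CO cis, py trans; CO cis, py cis (3 arrangements, 2 chiral).
Of these, 2 lack any improper symmetry element and so occur as enantiomeric pairs, giving 6 + 2 = 8 stereoisomers in total.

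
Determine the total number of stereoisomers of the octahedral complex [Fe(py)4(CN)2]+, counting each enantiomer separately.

2

There are 2 geometric isomers: CN trans; CN cis.
Each arrangement has an internal mirror plane or centre of symmetry, so none is chiral.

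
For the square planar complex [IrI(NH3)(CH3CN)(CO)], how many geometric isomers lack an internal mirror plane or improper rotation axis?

In a square planar complex each vertex has one trans partner and two cis neighbours.
There are 3 geometric isomers: (CH3CN/I trans, CO/NH3 trans); (CH3CN/NH3 trans, CO/I trans); (CH3CN/CO trans, I/NH3 trans).
Each arrangement has an internal mirror plane or centre of symmetry, so none is chiral.

0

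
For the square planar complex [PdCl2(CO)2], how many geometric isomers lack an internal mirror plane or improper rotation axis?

In a square planar complex each vertex has one trans partner and two cis neighbours.
Working through the distinct placements yields 2 geometric isomers: Cl cis; Cl trans.
Each arrangement has an internal mirror plane or centre of symmetry, so none is chiral.

0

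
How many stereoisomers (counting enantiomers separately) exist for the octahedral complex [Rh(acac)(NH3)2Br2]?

The six octahedral sites form three mutually perpendicular trans pairs.
Each acac is bidentate and must span two cis positions.
Systematic placement gives 3 geometric isomers: NH3 cis, Br trans; NH3 cis, Br cis (chiral); NH3 trans, Br cis.
One of these lacks any improper symmetry element and so occurs as an enantiomeric pair, giving 3 + 1 = 4 stereoisomers in total.

4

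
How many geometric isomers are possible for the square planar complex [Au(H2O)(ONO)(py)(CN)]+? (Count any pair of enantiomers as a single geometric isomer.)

A square has two trans pairs of vertices; adjacent vertices are cis.
The distinct arrangements are (3 in all): (CN/ONO trans, H2O/py trans); (CN/py trans, H2O/ONO trans); (CN/H2O trans, ONO/py trans).

3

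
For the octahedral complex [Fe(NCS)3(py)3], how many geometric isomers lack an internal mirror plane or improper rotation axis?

In an octahedral complex each vertex has one trans partner and four cis neighbours.
Systematic placement gives 2 geometric isomers: NCS mer; NCS fac.
Each arrangement has an internal mirror plane or centre of symmetry, so none is chiral.

0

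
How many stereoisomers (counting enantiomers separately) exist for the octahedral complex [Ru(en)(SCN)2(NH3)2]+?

Each en is bidentate and must span two cis positions.
The distinct arrangements are (3 in all): SCN cis, NH3 trans; SCN cis, NH3 cis (chiral); SCN trans, NH3 cis.
One of these lacks any improper symmetry element and so occurs as an enantiomeric pair, giving 3 + 1 = 4 stereoisomers in total.

4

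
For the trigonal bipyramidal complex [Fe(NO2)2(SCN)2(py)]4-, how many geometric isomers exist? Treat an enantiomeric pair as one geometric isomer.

A trigonal bipyramid has two axial and three equatorial sites, which are chemically inequivalent.
Placing the ligands in turn and identifying arrangements related by rotation or reflection leaves 5 distinct geometric isomers.

5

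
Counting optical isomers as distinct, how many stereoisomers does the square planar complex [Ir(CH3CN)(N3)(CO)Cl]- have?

In a square planar complex each vertex has one trans partner and two cis neighbours.
Working through the distinct placements yields 3 geometric isomers: (CH3CN/Cl trans, CO/N3 trans); (CH3CN/N3 trans, CO/Cl trans); (CH3CN/CO trans, Cl/N3 trans).
Each arrangement has an internal mirror plane or centre of symmetry, so none is chiral.

3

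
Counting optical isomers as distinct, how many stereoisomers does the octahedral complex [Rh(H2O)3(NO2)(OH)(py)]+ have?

The distinct arrangements are (4 in all): H2O mer (3 arrangements); H2O fac (chiral).
One of these lacks any improper symmetry element and so occurs as an enantiomeric pair, giving 4 + 1 = 5 stereoisomers in total.

5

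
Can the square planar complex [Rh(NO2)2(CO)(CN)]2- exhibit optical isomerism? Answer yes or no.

In a square planar complex each vertex has one trans partner and two cis neighbours.
There are 2 geometric isomers: NO2 cis; NO2 trans.
Each arrangement has an internal mirror plane or centre of symmetry, so none is chiral.

no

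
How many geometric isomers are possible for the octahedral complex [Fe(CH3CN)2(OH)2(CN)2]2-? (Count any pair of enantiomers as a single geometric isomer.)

The six octahedral sites form three mutually perpendicular trans pairs.
There are 5 geometric isomers: CH3CN trans, OH trans, CN trans; CH3CN trans, OH cis, CN cis; CH3CN cis, OH trans, CN cis; CH3CN cis, OH cis, CN cis (chiral); CH3CN cis, OH cis, CN trans.

5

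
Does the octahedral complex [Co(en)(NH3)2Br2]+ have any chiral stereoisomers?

In an octahedral complex each vertex has one trans partner and four cis neighbours.
Each en is bidentate and must span two cis positions.
Working through the distinct placements yields 3 geometric isomers: NH3 cis, Br trans; NH3 cis, Br cis (chiral); NH3 trans, Br cis.
One of these lacks any improper symmetry element and so occurs as an enantiomeric pair, giving 3 + 1 = 4 stereoisomers in total.

yes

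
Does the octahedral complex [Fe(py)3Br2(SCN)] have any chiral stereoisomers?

There are 3 geometric isomers: py mer, Br trans; py mer, Br cis; py fac, Br cis.
Each arrangement has an internal mirror plane or centre of symmetry, so none is chiral.

no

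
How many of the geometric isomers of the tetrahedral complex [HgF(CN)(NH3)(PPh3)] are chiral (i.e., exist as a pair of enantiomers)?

In a tetrahedral complex all four positions are equivalent and every pair of ligands is adjacent — there is no cis/trans distinction.
Only one geometric arrangement is possible; it has no improper symmetry element, so it exists as a pair of enantiomers (2 stereoisomers).

1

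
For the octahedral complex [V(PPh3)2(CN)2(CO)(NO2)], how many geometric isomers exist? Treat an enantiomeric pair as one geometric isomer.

The six octahedral sites form three mutually perpendicular trans pairs.
Working through the distinct placements yields 6 geometric isomers: PPh3 trans, CN trans; PPh3 cis, CN trans; PPh3 trans, CN cis; PPh3 cis, CN cis (3 arrangements, 2 chiral).

6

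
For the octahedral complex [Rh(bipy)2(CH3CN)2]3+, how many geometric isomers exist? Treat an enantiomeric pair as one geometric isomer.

Each bipy is bidentate and must span two cis positions.
There are 2 geometric isomers: CH3CN trans; CH3CN cis (chiral).

2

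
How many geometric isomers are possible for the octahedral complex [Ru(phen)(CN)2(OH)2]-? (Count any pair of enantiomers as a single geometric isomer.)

3

Each phen is bidentate and must span two cis positions.
There are 3 geometric isomers: CN trans, OH cis; CN cis, OH cis (chiral); CN cis, OH trans.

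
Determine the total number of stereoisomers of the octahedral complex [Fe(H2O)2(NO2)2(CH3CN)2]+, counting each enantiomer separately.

An octahedron has six vertices in three trans pairs; every non-trans pair is cis.
The distinct arrangements are (5 in all): H2O trans, NO2 trans, CH3CN trans; H2O cis, NO2 cis, CH3CN trans; H2O cis, NO2 trans, CH3CN cis; H2O cis, NO2 cis, CH3CN cis (chiral); H2O trans, NO2 cis, CH3CN cis.
One of these lacks any improper symmetry element and so occurs as an enantiomeric pair, giving 5 + 1 = 6 stereoisomers in total.

6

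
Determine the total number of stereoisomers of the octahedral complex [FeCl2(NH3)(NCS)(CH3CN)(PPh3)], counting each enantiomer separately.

15

Systematic enumeration (placing each ligand type in turn and discarding arrangements equivalent by rotation or reflection) gives 9 geometric isomers.
Of these, 6 lack any improper symmetry element and so occur as enantiomeric pairs, giving 9 + 6 = 15 stereoisomers in total.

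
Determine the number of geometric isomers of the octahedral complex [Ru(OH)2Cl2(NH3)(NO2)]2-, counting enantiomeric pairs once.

An octahedron has six vertices in three trans pairs; every non-trans pair is cis.
Working through the distinct placements yields 6 geometric isomers: OH trans, Cl trans; OH cis, Cl trans; OH trans, Cl cis; OH cis, Cl cis (3 arrangements, 2 chiral).

6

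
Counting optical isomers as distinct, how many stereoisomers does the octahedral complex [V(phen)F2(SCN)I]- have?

In an octahedral complex each vertex has one trans partner and four cis neighbours.
Each phen is bidentate and must span two cis positions.
There are 4 geometric isomers: F trans; F cis (3 arrangements, 2 chiral).
Of these, 2 lack any improper symmetry element and so occur as enantiomeric pairs, giving 4 + 2 = 6 stereoisomers in total.

6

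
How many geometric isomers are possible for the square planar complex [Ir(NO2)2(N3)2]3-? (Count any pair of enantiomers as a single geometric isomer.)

A square has two trans pairs of vertices; adjacent vertices are cis.
There are 2 geometric isomers: NO2 cis; NO2 trans.

2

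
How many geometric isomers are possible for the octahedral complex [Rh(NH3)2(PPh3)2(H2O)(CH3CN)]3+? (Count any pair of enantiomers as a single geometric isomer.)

The six octahedral sites form three mutually perpendicular trans pairs.
Working through the distinct placements yields 6 geometric isomers: NH3 trans, PPh3 trans; NH3 cis, PPh3 cis (3 arrangements, 2 chiral); NH3 cis, PPh3 trans; NH3 trans, PPh3 cis.

6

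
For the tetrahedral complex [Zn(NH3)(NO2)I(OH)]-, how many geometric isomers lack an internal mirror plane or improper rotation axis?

1

All four vertices of a tetrahedron are equivalent and mutually adjacent, so cis/trans isomerism cannot arise.
Only one geometric arrangement is possible; it has no improper symmetry element, so it exists as a pair of enantiomers (2 stereoisomers).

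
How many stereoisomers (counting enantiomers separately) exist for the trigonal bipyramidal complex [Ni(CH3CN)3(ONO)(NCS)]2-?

Working through the distinct placements yields 4 geometric isomers: ONO equatorial, NCS equatorial; ONO equatorial, NCS axial; ONO axial, NCS equatorial; ONO axial, NCS axial.
Each arrangement has an internal mirror plane or centre of symmetry, so none is chiral.

4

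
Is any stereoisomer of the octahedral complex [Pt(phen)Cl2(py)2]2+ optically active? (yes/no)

yes

An octahedron has six vertices in three trans pairs; every non-trans pair is cis.
Each phen is bidentate and must span two cis positions.
Systematic placement gives 3 geometric isomers: Cl trans, py cis; Cl cis, py trans; Cl cis, py cis (chiral).
One of these lacks any improper symmetry element and so occurs as an enantiomeric pair, giving 3 + 1 = 4 stereoisomers in total.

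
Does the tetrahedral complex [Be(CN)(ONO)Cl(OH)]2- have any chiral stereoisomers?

Only one geometric arrangement is possible; it has no improper symmetry element, so it exists as a pair of enantiomers (2 stereoisomers).

yes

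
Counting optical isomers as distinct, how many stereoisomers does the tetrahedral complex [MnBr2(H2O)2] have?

In a tetrahedral complex all four positions are equivalent and every pair of ligands is adjacent — there is no cis/trans distinction.
Only one geometric arrangement is possible.

1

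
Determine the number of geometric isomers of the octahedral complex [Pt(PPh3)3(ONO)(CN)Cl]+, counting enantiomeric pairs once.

The six octahedral sites form three mutually perpendicular trans pairs.
Systematic placement gives 4 geometric isomers: PPh3 mer (3 arrangements); PPh3 fac (chiral).

4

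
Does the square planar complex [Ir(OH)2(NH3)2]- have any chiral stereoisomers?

no

In a square planar complex each vertex has one trans partner and two cis neighbours.
There are 2 geometric isomers: OH cis; OH trans.
Each arrangement has an internal mirror plane or centre of symmetry, so none is chiral.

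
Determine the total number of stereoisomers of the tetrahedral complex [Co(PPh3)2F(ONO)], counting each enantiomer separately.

1

All four vertices of a tetrahedron are equivalent and mutually adjacent, so cis/trans isomerism cannot arise.
Only one geometric arrangement is possible.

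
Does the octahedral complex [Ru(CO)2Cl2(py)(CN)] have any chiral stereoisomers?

yes

An octahedron has six vertices in three trans pairs; every non-trans pair is cis.
Systematic placement gives 6 geometric isomers: CO cis, Cl cis (3 arrangements, 2 chiral); CO cis, Cl trans; CO trans, Cl cis; CO trans, Cl trans.
Of these, 2 lack any improper symmetry element and so occur as enantiomeric pairs, giving 6 + 2 = 8 stereoisomers in total.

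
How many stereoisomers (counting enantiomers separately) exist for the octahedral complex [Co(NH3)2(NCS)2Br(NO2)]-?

The six octahedral sites form three mutually perpendicular trans pairs.
The distinct arrangements are (6 in all): NH3 cis, NCS cis (3 arrangements, 2 chiral); NH3 trans, NCS cis; NH3 cis, NCS trans; NH3 trans, NCS trans.
Of these, 2 lack any improper symmetry element and so occur as enantiomeric pairs, giving 6 + 2 = 8 stereoisomers in total.

8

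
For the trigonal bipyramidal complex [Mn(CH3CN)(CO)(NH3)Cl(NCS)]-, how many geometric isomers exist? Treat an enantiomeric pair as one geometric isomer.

10

Systematic enumeration (placing each ligand type in turn and discarding arrangements equivalent by rotation or reflection) gives 10 geometric isomers.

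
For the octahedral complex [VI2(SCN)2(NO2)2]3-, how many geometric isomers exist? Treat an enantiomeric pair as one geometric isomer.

5

An octahedron has six vertices in three trans pairs; every non-trans pair is cis.
Working through the distinct placements yields 5 geometric isomers: I trans, SCN trans, NO2 trans; I trans, SCN cis, NO2 cis; I cis, SCN trans, NO2 cis; I cis, SCN cis, NO2 cis (chiral); I cis, SCN cis, NO2 trans.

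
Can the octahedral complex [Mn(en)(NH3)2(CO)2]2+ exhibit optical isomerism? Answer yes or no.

An octahedron has six vertices in three trans pairs; every non-trans pair is cis.
Each en is bidentate and must span two cis positions.
The distinct arrangements are (3 in all): NH3 cis, CO trans; NH3 cis, CO cis (chiral); NH3 trans, CO cis.
One of these lacks any improper symmetry element and so occurs as an enantiomeric pair, giving 3 + 1 = 4 stereoisomers in total.

yes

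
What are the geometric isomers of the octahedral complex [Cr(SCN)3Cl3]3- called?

In an octahedral complex each vertex has one trans partner and four cis neighbours.
Working through the distinct placements yields 2 geometric isomers: SCN mer; SCN fac.

fac and mer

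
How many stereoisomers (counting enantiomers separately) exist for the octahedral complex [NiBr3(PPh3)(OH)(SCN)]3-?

Working through the distinct placements yields 4 geometric isomers: Br mer (3 arrangements); Br fac (chiral).
One of these lacks any improper symmetry element and so occurs as an enantiomeric pair, giving 4 + 1 = 5 stereoisomers in total.

5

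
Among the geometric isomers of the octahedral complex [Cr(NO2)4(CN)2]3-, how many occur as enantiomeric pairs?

In an octahedral complex each vertex has one trans partner and four cis neighbours.
There are 2 geometric isomers: CN trans; CN cis.
Each arrangement has an internal mirror plane or centre of symmetry, so none is chiral.

0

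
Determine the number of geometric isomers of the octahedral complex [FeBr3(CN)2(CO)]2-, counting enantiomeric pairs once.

3

The six octahedral sites form three mutually perpendicular trans pairs.
There are 3 geometric isomers: Br mer, CN cis; Br mer, CN trans; Br fac, CN cis.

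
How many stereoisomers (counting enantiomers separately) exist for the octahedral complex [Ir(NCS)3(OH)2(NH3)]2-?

An octahedron has six vertices in three trans pairs; every non-trans pair is cis.
There are 3 geometric isomers: NCS mer, OH trans; NCS mer, OH cis; NCS fac, OH cis.
Each arrangement has an internal mirror plane or centre of symmetry, so none is chiral.

3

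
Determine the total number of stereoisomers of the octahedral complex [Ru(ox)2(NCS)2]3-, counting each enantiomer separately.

An octahedron has six vertices in three trans pairs; every non-trans pair is cis.
Each ox is bidentate and must span two cis positions.
There are 2 geometric isomers: NCS trans; NCS cis (chiral).
One of these lacks any improper symmetry element and so occurs as an enantiomeric pair, giving 2 + 1 = 3 stereoisomers in total.

3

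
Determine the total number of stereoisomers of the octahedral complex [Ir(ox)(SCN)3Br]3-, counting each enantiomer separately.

2

In an octahedral complex each vertex has one trans partner and four cis neighbours.
Each ox is bidentate and must span two cis positions.
The distinct arrangements are (2 in all): SCN fac; SCN mer.
Each arrangement has an internal mirror plane or centre of symmetry, so none is chiral.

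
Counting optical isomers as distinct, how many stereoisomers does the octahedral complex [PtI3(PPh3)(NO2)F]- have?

An octahedron has six vertices in three trans pairs; every non-trans pair is cis.
Systematic placement gives 4 geometric isomers: I mer (3 arrangements); I fac (chiral).
One of these lacks any improper symmetry element and so occurs as an enantiomeric pair, giving 4 + 1 = 5 stereoisomers in total.

5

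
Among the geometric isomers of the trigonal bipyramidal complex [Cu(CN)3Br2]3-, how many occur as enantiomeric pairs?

In a trigonal bipyramid the two axial positions differ from the three equatorial ones.
The distinct arrangements are (3 in all): Br both axial; Br one axial, one equatorial; Br both equatorial.
Each arrangement has an internal mirror plane or centre of symmetry, so none is chiral.

0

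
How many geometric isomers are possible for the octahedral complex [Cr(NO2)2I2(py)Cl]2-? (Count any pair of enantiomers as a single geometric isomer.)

6

An octahedron has six vertices in three trans pairs; every non-trans pair is cis.
Working through the distinct placements yields 6 geometric isomers: NO2 cis, I cis (3 arrangements, 2 chiral); NO2 trans, I cis; NO2 cis, I trans; NO2 trans, I trans.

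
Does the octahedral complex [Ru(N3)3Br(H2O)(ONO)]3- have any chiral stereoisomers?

yes

An octahedron has six vertices in three trans pairs; every non-trans pair is cis.
The distinct arrangements are (4 in all): N3 mer (3 arrangements); N3 fac (chiral).
One of these lacks any improper symmetry element and so occurs as an enantiomeric pair, giving 4 + 1 = 5 stereoisomers in total.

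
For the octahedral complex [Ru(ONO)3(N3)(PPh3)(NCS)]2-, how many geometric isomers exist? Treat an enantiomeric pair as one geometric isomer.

4

In an octahedral complex each vertex has one trans partner and four cis neighbours.
Systematic placement gives 4 geometric isomers: ONO mer (3 arrangements); ONO fac (chiral).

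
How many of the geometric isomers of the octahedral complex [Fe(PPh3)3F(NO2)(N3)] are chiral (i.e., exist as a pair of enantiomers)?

The distinct arrangements are (4 in all): PPh3 mer (3 arrangements); PPh3 fac (chiral).
One of these lacks any improper symmetry element and so occurs as an enantiomeric pair, giving 4 + 1 = 5 stereoisomers in total.

1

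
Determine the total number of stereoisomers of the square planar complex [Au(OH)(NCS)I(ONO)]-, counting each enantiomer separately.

3

A square has two trans pairs of vertices; adjacent vertices are cis.
The distinct arrangements are (3 in all): (I/OH trans, NCS/ONO trans); (I/ONO trans, NCS/OH trans); (I/NCS trans, OH/ONO trans).
Each arrangement has an internal mirror plane or centre of symmetry, so none is chiral.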